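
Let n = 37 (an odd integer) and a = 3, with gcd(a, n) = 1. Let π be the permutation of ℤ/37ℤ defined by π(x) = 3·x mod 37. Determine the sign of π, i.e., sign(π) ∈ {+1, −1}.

+1

Trace 34: π^k(34) = [34, 28, 10, 30, 16, 11, 33] for k=0..6.
π_3 has 3 disjoint cycles with lengths [18, 18, 1] on {0,…,36}.
n − c = 37 − 3 = 34; sign = (−1)^34 = +1.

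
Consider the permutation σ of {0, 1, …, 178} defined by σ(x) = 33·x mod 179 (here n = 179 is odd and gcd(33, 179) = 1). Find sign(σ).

Trace 8: π^k(8) = [8, 85, 120, 22, 10, 151, 150] for k=0..6.
2 cycles of lengths [178, 1].
179 − 2 = 177 transpositions; sign(π) = (−1)^177 = -1.
Check: (33/179) = -1 by Zolotarev.

-1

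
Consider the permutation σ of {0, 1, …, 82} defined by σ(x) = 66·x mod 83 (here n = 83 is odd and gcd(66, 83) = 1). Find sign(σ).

-1

Start at x=33: 33 → 20 → 75 → 53 → 12 → 45 → 65 → … (one orbit).
Cycle lengths of π_66 on ℤ/83ℤ: [82, 1]; 2 cycles in total.
Σ(ℓ_i−1) = 83−2 = 81; sign = (−1)^81 = -1.
Via Zolotarev, sign(π_{66}) = (66|83) = -1.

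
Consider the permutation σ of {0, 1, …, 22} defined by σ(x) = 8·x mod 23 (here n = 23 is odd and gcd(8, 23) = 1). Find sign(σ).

Trace 9: π^k(9) = [9, 3, 1, 8, 18, 6, 2] for k=0..6.
π_8 has 3 disjoint cycles with lengths [11, 11, 1] on {0,…,22}.
3 cycles on 23: each ℓ→(−1)^(ℓ−1), product (−1)^20 = +1.

+1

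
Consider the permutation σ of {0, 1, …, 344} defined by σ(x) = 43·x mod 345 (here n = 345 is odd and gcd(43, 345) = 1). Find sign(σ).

+1

Orbit of 331 under x↦43x: [331, 88, 334, 217, 16, 343, 259]… (length divides ord_345(43)).
The orbit structure of x ↦ 43x mod 345: 15 orbits of sizes [44, 44, 44, 44, 44, 44, 22, 22, 22, 4, 4, 4, 1, 1, 1].
345 − 15 = 330 transpositions; sign(π) = (−1)^330 = +1.
Check: (43/345) = +1 by Zolotarev.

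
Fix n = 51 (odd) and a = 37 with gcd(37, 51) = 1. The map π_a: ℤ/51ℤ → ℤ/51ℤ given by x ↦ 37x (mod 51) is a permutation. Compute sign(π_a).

-1

Trace 16: π^k(16) = [16, 31, 25, 7, 4, 46, 19] for k=0..6.
Decompose π into cycles: lengths [16, 16, 16, 1, 1, 1] (6 cycles, including the fixed point 0).
6 cycles on 51: each ℓ→(−1)^(ℓ−1), product (−1)^45 = -1.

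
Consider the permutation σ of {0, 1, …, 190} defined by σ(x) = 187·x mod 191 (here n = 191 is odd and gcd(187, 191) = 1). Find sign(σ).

-1

Orbit of 81 under x↦187x: [81, 58, 150, 164, 108, 141, 9]… (length divides ord_191(187)).
π_187 has 2 disjoint cycles with lengths [190, 1] on {0,…,190}.
Σ(ℓ_i−1) = 191−2 = 189; sign = (−1)^189 = -1.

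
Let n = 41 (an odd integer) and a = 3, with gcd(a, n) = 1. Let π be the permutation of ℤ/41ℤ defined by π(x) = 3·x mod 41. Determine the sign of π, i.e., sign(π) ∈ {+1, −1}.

-1

Trace 27: π^k(27) = [27, 40, 38, 32, 14, 1, 3] for k=0..6.
Cycle lengths of π_3 on ℤ/41ℤ: [8, 8, 8, 8, 8, 1]; 6 cycles in total.
With 6 cycles on 41 points, sign = (−1)^{41−6} = -1.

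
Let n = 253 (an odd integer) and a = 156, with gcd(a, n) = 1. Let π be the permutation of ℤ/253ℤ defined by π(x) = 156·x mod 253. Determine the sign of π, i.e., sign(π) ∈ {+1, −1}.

Trace 170: π^k(170) = [170, 208, 64, 117, 36, 50, 210] for k=0..6.
π_156 has 6 disjoint cycles with lengths [110, 110, 11, 11, 10, 1] on {0,…,252}.
With 6 cycles on 253 points, sign = (−1)^{253−6} = -1.
(156|253)_J = -1 (Zolotarev's lemma cross-check).

-1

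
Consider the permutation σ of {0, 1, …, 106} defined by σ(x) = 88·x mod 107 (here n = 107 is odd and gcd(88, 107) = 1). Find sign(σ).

-1

Trace 51: π^k(51) = [51, 101, 7, 81, 66, 30, 72] for k=0..6.
2 cycles of lengths [106, 1].
n − c = 107 − 2 = 105; sign = (−1)^105 = -1.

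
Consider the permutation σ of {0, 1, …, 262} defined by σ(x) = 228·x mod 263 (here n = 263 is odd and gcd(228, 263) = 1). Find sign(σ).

Trace 256: π^k(256) = [256, 245, 104, 42, 108, 165, 11] for k=0..6.
2 cycles of lengths [262, 1].
Σ(ℓ_i−1) = 263−2 = 261; sign = (−1)^261 = -1.
Zolotarev: (228|263) = -1, matching the cycle-count sign.

-1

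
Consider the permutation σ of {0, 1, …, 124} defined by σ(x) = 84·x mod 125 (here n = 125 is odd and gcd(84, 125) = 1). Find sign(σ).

+1

Orbit of 24 under x↦84x: [24, 16, 94, 21, 14, 51, 34]… (length divides ord_125(84)).
Cycle lengths of π_84 on ℤ/125ℤ: [50, 50, 10, 10, 2, 2, 1]; 7 cycles in total.
With 7 cycles on 125 points, sign = (−1)^{125−7} = +1.
Zolotarev: (84|125) = +1, matching the cycle-count sign.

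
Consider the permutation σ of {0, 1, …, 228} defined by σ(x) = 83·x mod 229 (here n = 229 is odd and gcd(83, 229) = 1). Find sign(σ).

Orbit of 158 under x↦83x: [158, 61, 25, 14, 17, 37, 94]… (length divides ord_229(83)).
Cycle type of π: 57×4 + 1; total 5 cycles.
229 − 5 = 224 transpositions; sign(π) = (−1)^224 = +1.
The Jacobi symbol (83|229) = +1 (Zolotarev) agrees.

+1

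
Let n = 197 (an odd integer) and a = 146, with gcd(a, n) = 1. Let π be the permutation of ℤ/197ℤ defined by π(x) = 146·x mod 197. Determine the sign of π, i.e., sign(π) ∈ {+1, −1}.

Trace 156: π^k(156) = [156, 121, 133, 112, 1, 146, 40] for k=0..6.
Cycle type of π: 98×2 + 1; total 3 cycles.
Σ(ℓ_i−1) = 197−3 = 194; sign = (−1)^194 = +1.

+1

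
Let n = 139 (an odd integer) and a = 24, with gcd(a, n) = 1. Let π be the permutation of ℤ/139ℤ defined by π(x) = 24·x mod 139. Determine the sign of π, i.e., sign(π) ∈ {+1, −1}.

Start at x=63: 63 → 122 → 9 → 77 → 41 → 11 → 125 → … (one orbit).
Cycle lengths of π_24 on ℤ/139ℤ: [69, 69, 1]; 3 cycles in total.
3 cycles on 139: each ℓ→(−1)^(ℓ−1), product (−1)^136 = +1.
Check: (24/139) = +1 by Zolotarev.

+1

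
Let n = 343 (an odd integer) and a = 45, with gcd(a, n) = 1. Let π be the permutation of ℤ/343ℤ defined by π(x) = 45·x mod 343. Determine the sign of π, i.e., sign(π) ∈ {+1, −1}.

-1

Orbit of 107 under x↦45x: [107, 13, 242, 257, 246, 94, 114]… (length divides ord_343(45)).
The orbit structure of x ↦ 45x mod 343: 4 orbits of sizes [294, 42, 6, 1].
343 − 4 = 339 transpositions; sign(π) = (−1)^339 = -1.
The Jacobi symbol (45|343) = -1 (Zolotarev) agrees.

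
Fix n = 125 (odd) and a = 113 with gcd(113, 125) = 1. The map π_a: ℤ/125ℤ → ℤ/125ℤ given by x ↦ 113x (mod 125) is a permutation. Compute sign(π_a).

-1

Start at x=73: 73 → 124 → 12 → 106 → 103 → 14 → 82 → … (one orbit).
The orbit structure of x ↦ 113x mod 125: 4 orbits of sizes [100, 20, 4, 1].
With 4 cycles on 125 points, sign = (−1)^{125−4} = -1.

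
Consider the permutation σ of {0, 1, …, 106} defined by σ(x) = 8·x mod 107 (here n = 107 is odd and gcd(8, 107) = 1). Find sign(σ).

-1

Trace 57: π^k(57) = [57, 28, 10, 80, 105, 91, 86] for k=0..6.
The orbit structure of x ↦ 8x mod 107: 2 orbits of sizes [106, 1].
n − c = 107 − 2 = 105; sign = (−1)^105 = -1.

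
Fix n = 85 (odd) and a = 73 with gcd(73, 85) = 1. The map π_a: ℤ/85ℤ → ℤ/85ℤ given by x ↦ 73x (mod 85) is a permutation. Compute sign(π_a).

Trace 49: π^k(49) = [49, 7, 1, 73, 59, 57, 81] for k=0..6.
Decompose π into cycles: lengths [16, 16, 16, 16, 16, 4, 1] (7 cycles, including the fixed point 0).
n − c = 85 − 7 = 78; sign = (−1)^78 = +1.

+1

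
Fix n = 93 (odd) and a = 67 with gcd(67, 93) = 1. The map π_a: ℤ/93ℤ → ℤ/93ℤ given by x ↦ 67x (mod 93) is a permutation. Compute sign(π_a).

+1

Orbit of 1 under x↦67x: [1, 67, 25]… (length divides ord_93(67)).
33 cycles of lengths [3, 3, 3, 3, 3, 3, 3, 3, 3, 3, 3, 3, 3, 3, 3, 3, 3, 3, 3, 3, 3, 3, 3, 3, 3, 3, 3, 3, 3, 3, 1, 1, 1].
sign(π) = (−1)^{n − #cycles} = (−1)^{93−33} = (−1)^60 = +1.
The Jacobi symbol (67|93) = +1 (Zolotarev) agrees.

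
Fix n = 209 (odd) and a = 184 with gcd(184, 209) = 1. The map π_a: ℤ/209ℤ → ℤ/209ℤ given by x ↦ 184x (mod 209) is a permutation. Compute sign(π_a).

Trace 199: π^k(199) = [199, 41, 20, 127, 169, 164, 80] for k=0..6.
Decompose π into cycles: lengths [90, 90, 18, 10, 1] (5 cycles, including the fixed point 0).
Σ(ℓ_i−1) = 209−5 = 204; sign = (−1)^204 = +1.

+1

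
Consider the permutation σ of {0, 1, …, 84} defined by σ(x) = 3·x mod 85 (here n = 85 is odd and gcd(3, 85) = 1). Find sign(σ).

+1

Orbit of 1 under x↦3x: [1, 3, 9, 27, 81, 73, 49]… (length divides ord_85(3)).
Cycle type of π: 16×5 + 4 + 1; total 7 cycles.
n − c = 85 − 7 = 78; sign = (−1)^78 = +1.
(3|85)_J = +1 (Zolotarev's lemma cross-check).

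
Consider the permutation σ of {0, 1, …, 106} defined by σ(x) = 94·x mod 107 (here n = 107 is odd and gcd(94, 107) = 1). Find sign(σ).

Orbit of 16 under x↦94x: [16, 6, 29, 51, 86, 59, 89]… (length divides ord_107(94)).
π_94 has 2 disjoint cycles with lengths [106, 1] on {0,…,106}.
With 2 cycles on 107 points, sign = (−1)^{107−2} = -1.

-1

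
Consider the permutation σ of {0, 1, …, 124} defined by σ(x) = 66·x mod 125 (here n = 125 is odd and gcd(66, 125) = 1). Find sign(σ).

+1

Start at x=36: 36 → 1 → 66 → 106 → 121 → 111 → 76 → … (one orbit).
13 cycles of lengths [25, 25, 25, 25, 5, 5, 5, 5, 1, 1, 1, 1, 1].
Σ(ℓ_i−1) = 125−13 = 112; sign = (−1)^112 = +1.
Zolotarev: (66|125) = +1, matching the cycle-count sign.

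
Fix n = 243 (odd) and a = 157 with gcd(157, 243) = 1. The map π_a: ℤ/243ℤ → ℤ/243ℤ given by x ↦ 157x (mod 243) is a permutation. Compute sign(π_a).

Start at x=22: 22 → 52 → 145 → 166 → 61 → 100 → 148 → … (one orbit).
The orbit structure of x ↦ 157x mod 243: 11 orbits of sizes [81, 81, 27, 27, 9, 9, 3, 3, 1, 1, 1].
n − c = 243 − 11 = 232; sign = (−1)^232 = +1.
The Jacobi symbol (157|243) = +1 (Zolotarev) agrees.

+1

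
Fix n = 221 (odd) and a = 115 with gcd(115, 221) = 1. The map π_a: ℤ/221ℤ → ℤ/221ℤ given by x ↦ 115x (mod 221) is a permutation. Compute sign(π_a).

-1

Orbit of 98 under x↦115x: [98, 220, 106, 35, 47, 101, 123]… (length divides ord_221(115)).
Decompose π into cycles: lengths [12, 12, 12, 12, 12, 12, 12, 12, 12, 12, 12, 12, 12, 12, 12, 12, 12, 4, 4, 4, 4, 1] (22 cycles, including the fixed point 0).
With 22 cycles on 221 points, sign = (−1)^{221−22} = -1.
Check: (115/221) = -1 by Zolotarev.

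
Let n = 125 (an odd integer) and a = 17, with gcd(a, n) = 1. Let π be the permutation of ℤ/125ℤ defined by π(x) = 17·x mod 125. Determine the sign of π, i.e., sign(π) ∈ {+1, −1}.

Trace 32: π^k(32) = [32, 44, 123, 91, 47, 49, 83] for k=0..6.
Cycle lengths of π_17 on ℤ/125ℤ: [100, 20, 4, 1]; 4 cycles in total.
sign(π) = (−1)^{n − #cycles} = (−1)^{125−4} = (−1)^121 = -1.
Via Zolotarev, sign(π_{17}) = (17|125) = -1.

-1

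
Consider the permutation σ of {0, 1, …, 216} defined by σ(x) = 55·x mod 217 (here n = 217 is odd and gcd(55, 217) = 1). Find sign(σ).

Trace 83: π^k(83) = [83, 8, 6, 113, 139, 50, 146] for k=0..6.
π_55 has 11 disjoint cycles with lengths [30, 30, 30, 30, 30, 30, 30, 2, 2, 2, 1] on {0,…,216}.
With 11 cycles on 217 points, sign = (−1)^{217−11} = +1.
The Jacobi symbol (55|217) = +1 (Zolotarev) agrees.

+1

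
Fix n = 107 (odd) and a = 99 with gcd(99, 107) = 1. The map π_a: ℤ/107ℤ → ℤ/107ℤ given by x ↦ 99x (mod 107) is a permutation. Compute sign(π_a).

+1

Start at x=79: 79 → 10 → 27 → 105 → 16 → 86 → 61 → … (one orbit).
π_99 has 3 disjoint cycles with lengths [53, 53, 1] on {0,…,106}.
sign(π) = (−1)^{n − #cycles} = (−1)^{107−3} = (−1)^104 = +1.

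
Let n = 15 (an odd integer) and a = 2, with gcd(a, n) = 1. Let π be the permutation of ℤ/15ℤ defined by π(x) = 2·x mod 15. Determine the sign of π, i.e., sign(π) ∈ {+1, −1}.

+1

Orbit of 1 under x↦2x: [1, 2, 4, 8]… (length divides ord_15(2)).
The orbit structure of x ↦ 2x mod 15: 5 orbits of sizes [4, 4, 4, 2, 1].
n − c = 15 − 5 = 10; sign = (−1)^10 = +1.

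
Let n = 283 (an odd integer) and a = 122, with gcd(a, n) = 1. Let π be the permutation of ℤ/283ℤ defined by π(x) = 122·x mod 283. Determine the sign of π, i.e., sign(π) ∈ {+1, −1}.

-1

Trace 71: π^k(71) = [71, 172, 42, 30, 264, 229, 204] for k=0..6.
Cycle type of π: 94×3 + 1; total 4 cycles.
sign(π) = (−1)^{n − #cycles} = (−1)^{283−4} = (−1)^279 = -1.
(122|283)_J = -1 (Zolotarev's lemma cross-check).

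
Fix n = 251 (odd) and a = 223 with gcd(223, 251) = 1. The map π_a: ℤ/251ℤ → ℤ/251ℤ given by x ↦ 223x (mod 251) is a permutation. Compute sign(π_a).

-1

Trace 180: π^k(180) = [180, 231, 58, 133, 41, 107, 16] for k=0..6.
Cycle type of π: 250 + 1; total 2 cycles.
With 2 cycles on 251 points, sign = (−1)^{251−2} = -1.
Check: (223/251) = -1 by Zolotarev.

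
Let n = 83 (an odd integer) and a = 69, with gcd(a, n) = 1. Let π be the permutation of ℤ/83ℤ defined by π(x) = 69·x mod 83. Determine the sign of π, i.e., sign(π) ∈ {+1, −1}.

Trace 38: π^k(38) = [38, 49, 61, 59, 4, 27, 37] for k=0..6.
3 cycles of lengths [41, 41, 1].
sign(π) = (−1)^{n − #cycles} = (−1)^{83−3} = (−1)^80 = +1.
Zolotarev: (69|83) = +1, matching the cycle-count sign.

+1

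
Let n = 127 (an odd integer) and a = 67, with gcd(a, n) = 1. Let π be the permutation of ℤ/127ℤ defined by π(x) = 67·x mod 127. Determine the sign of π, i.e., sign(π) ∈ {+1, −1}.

Orbit of 107 under x↦67x: [107, 57, 9, 95, 15, 116, 25]… (length divides ord_127(67)).
Cycle lengths of π_67 on ℤ/127ℤ: [126, 1]; 2 cycles in total.
127 − 2 = 125 transpositions; sign(π) = (−1)^125 = -1.
Zolotarev: (67|127) = -1, matching the cycle-count sign.

-1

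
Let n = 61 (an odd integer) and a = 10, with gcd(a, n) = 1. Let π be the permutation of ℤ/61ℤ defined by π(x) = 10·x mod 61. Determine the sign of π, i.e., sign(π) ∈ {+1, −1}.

Start at x=35: 35 → 45 → 23 → 47 → 43 → 3 → 30 → … (one orbit).
Decompose π into cycles: lengths [60, 1] (2 cycles, including the fixed point 0).
61 − 2 = 59 transpositions; sign(π) = (−1)^59 = -1.
Check: (10/61) = -1 by Zolotarev.

-1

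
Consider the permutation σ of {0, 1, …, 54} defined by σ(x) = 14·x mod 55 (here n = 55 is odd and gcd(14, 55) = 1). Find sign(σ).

Start at x=36: 36 → 9 → 16 → 4 → 1 → 14 → 31 → … (one orbit).
9 cycles of lengths [10, 10, 10, 10, 5, 5, 2, 2, 1].
Σ(ℓ_i−1) = 55−9 = 46; sign = (−1)^46 = +1.

+1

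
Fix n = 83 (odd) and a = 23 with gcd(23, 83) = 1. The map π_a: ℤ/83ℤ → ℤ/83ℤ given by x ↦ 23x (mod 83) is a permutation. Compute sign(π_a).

+1

Start at x=30: 30 → 26 → 17 → 59 → 29 → 3 → 69 → … (one orbit).
Cycle type of π: 41×2 + 1; total 3 cycles.
3 cycles on 83: each ℓ→(−1)^(ℓ−1), product (−1)^80 = +1.
(23|83)_J = +1 (Zolotarev's lemma cross-check).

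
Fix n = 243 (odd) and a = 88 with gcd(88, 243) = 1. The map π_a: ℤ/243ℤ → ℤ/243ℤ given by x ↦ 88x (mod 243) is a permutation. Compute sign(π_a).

Orbit of 10 under x↦88x: [10, 151, 166, 28, 34, 76, 127]… (length divides ord_243(88)).
Cycle lengths of π_88 on ℤ/243ℤ: [81, 81, 27, 27, 9, 9, 3, 3, 1, 1, 1]; 11 cycles in total.
With 11 cycles on 243 points, sign = (−1)^{243−11} = +1.
Via Zolotarev, sign(π_{88}) = (88|243) = +1.

+1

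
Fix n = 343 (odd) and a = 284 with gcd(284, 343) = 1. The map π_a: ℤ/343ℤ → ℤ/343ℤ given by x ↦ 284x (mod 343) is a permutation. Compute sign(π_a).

Orbit of 240 under x↦284x: [240, 246, 235, 198, 323, 151, 9]… (length divides ord_343(284)).
The orbit structure of x ↦ 284x mod 343: 7 orbits of sizes [147, 147, 21, 21, 3, 3, 1].
343 − 7 = 336 transpositions; sign(π) = (−1)^336 = +1.
The Jacobi symbol (284|343) = +1 (Zolotarev) agrees.

+1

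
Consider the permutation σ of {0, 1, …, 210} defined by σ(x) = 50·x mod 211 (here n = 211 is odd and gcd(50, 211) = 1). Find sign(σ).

-1

Start at x=161: 161 → 32 → 123 → 31 → 73 → 63 → 196 → … (one orbit).
Cycle lengths of π_50 on ℤ/211ℤ: [42, 42, 42, 42, 42, 1]; 6 cycles in total.
Σ(ℓ_i−1) = 211−6 = 205; sign = (−1)^205 = -1.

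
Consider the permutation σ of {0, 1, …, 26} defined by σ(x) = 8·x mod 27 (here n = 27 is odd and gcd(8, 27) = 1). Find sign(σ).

Orbit of 26 under x↦8x: [26, 19, 17, 1, 8, 10]… (length divides ord_27(8)).
π_8 has 8 disjoint cycles with lengths [6, 6, 6, 2, 2, 2, 2, 1] on {0,…,26}.
sign(π) = (−1)^{n − #cycles} = (−1)^{27−8} = (−1)^19 = -1.
The Jacobi symbol (8|27) = -1 (Zolotarev) agrees.

-1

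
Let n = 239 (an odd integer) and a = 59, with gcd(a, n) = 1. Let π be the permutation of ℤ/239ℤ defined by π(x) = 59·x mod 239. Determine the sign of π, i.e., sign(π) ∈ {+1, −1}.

Start at x=38: 38 → 91 → 111 → 96 → 167 → 54 → 79 → … (one orbit).
π_59 has 2 disjoint cycles with lengths [238, 1] on {0,…,238}.
n − c = 239 − 2 = 237; sign = (−1)^237 = -1.
Via Zolotarev, sign(π_{59}) = (59|239) = -1.

-1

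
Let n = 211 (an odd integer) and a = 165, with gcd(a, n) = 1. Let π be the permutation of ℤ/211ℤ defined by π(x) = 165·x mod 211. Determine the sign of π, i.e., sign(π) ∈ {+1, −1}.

-1

Trace 124: π^k(124) = [124, 204, 111, 169, 33, 170, 198] for k=0..6.
The orbit structure of x ↦ 165x mod 211: 2 orbits of sizes [210, 1].
With 2 cycles on 211 points, sign = (−1)^{211−2} = -1.
Zolotarev: (165|211) = -1, matching the cycle-count sign.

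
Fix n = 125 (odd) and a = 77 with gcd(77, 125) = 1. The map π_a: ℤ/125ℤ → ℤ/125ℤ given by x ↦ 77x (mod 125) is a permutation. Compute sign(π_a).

-1

Start at x=74: 74 → 73 → 121 → 67 → 34 → 118 → 86 → … (one orbit).
4 cycles of lengths [100, 20, 4, 1].
125 − 4 = 121 transpositions; sign(π) = (−1)^121 = -1.
Via Zolotarev, sign(π_{77}) = (77|125) = -1.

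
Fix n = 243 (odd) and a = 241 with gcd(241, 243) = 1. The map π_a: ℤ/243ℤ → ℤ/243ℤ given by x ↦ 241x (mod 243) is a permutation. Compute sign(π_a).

+1

Orbit of 232 under x↦241x: [232, 22, 199, 88, 67, 109, 25]… (length divides ord_243(241)).
Cycle type of π: 81×2 + 27×2 + 9×2 + 3×2 + 1×3; total 11 cycles.
With 11 cycles on 243 points, sign = (−1)^{243−11} = +1.
The Jacobi symbol (241|243) = +1 (Zolotarev) agrees.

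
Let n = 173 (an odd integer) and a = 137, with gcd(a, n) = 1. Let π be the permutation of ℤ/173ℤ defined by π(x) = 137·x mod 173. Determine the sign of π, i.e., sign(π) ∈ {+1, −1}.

+1

Orbit of 83 under x↦137x: [83, 126, 135, 157, 57, 24, 1]… (length divides ord_173(137)).
3 cycles of lengths [86, 86, 1].
n − c = 173 − 3 = 170; sign = (−1)^170 = +1.
Zolotarev: (137|173) = +1, matching the cycle-count sign.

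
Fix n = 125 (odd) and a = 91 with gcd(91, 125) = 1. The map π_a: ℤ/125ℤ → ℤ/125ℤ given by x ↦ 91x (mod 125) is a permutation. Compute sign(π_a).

Trace 16: π^k(16) = [16, 81, 121, 11, 1, 91, 31] for k=0..6.
13 cycles of lengths [25, 25, 25, 25, 5, 5, 5, 5, 1, 1, 1, 1, 1].
125 − 13 = 112 transpositions; sign(π) = (−1)^112 = +1.
(91|125)_J = +1 (Zolotarev's lemma cross-check).

+1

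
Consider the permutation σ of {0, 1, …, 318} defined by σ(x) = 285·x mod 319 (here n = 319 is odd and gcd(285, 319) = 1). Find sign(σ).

-1

Orbit of 252 under x↦285x: [252, 45, 65, 23, 175, 111, 54]… (length divides ord_319(285)).
π_285 has 30 disjoint cycles with lengths [14, 14, 14, 14, 14, 14, 14, 14, 14, 14, 14, 14, 14, 14, 14, 14, 14, 14, 14, 14, 7, 7, 7, 7, 2, 2, 2, 2, 2, 1] on {0,…,318}.
sign(π) = (−1)^{n − #cycles} = (−1)^{319−30} = (−1)^289 = -1.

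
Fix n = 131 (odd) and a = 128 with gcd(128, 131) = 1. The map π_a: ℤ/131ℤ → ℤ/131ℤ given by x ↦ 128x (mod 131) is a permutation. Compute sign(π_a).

Trace 20: π^k(20) = [20, 71, 49, 115, 48, 118, 39] for k=0..6.
2 cycles of lengths [130, 1].
sign(π) = (−1)^{n − #cycles} = (−1)^{131−2} = (−1)^129 = -1.
(128|131)_J = -1 (Zolotarev's lemma cross-check).

-1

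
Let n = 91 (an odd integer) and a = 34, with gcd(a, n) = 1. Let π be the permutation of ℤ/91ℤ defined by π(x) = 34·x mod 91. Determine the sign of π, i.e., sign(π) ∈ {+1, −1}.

Trace 83: π^k(83) = [83, 1, 34, 64] for k=0..3.
25 cycles of lengths [4, 4, 4, 4, 4, 4, 4, 4, 4, 4, 4, 4, 4, 4, 4, 4, 4, 4, 4, 4, 4, 2, 2, 2, 1].
Σ(ℓ_i−1) = 91−25 = 66; sign = (−1)^66 = +1.
(34|91)_J = +1 (Zolotarev's lemma cross-check).

+1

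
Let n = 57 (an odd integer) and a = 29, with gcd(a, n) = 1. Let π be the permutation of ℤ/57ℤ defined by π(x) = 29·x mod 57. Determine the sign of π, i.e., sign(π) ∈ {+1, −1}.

Orbit of 8 under x↦29x: [8, 4, 2, 1, 29, 43, 50]… (length divides ord_57(29)).
π_29 has 5 disjoint cycles with lengths [18, 18, 18, 2, 1] on {0,…,56}.
Σ(ℓ_i−1) = 57−5 = 52; sign = (−1)^52 = +1.
Zolotarev: (29|57) = +1, matching the cycle-count sign.

+1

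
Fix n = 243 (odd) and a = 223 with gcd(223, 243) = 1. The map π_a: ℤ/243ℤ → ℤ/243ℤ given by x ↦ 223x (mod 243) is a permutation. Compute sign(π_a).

+1

Orbit of 91 under x↦223x: [91, 124, 193, 28, 169, 22, 46]… (length divides ord_243(223)).
The orbit structure of x ↦ 223x mod 243: 11 orbits of sizes [81, 81, 27, 27, 9, 9, 3, 3, 1, 1, 1].
With 11 cycles on 243 points, sign = (−1)^{243−11} = +1.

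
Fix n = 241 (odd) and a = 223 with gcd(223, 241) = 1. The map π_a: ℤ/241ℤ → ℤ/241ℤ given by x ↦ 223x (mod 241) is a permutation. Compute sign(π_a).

Start at x=53: 53 → 10 → 61 → 107 → 2 → 205 → 166 → … (one orbit).
Cycle lengths of π_223 on ℤ/241ℤ: [120, 120, 1]; 3 cycles in total.
n − c = 241 − 3 = 238; sign = (−1)^238 = +1.

+1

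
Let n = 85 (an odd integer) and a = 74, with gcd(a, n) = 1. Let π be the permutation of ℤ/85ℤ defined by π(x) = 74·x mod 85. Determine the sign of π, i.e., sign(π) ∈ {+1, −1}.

Start at x=74: 74 → 36 → 29 → 21 → 24 → 76 → 14 → … (one orbit).
Cycle lengths of π_74 on ℤ/85ℤ: [16, 16, 16, 16, 16, 2, 2, 1]; 8 cycles in total.
8 cycles on 85: each ℓ→(−1)^(ℓ−1), product (−1)^77 = -1.

-1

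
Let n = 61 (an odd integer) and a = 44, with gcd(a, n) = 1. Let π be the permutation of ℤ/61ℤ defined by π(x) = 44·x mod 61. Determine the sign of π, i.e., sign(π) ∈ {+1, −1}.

-1

Start at x=5: 5 → 37 → 42 → 18 → 60 → 17 → 16 → … (one orbit).
2 cycles of lengths [60, 1].
61 − 2 = 59 transpositions; sign(π) = (−1)^59 = -1.
Via Zolotarev, sign(π_{44}) = (44|61) = -1.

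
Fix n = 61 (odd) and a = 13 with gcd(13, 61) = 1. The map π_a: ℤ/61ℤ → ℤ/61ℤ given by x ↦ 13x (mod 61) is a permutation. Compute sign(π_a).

Trace 47: π^k(47) = [47, 1, 13] for k=0..2.
The orbit structure of x ↦ 13x mod 61: 21 orbits of sizes [3, 3, 3, 3, 3, 3, 3, 3, 3, 3, 3, 3, 3, 3, 3, 3, 3, 3, 3, 3, 1].
sign(π) = (−1)^{n − #cycles} = (−1)^{61−21} = (−1)^40 = +1.
Check: (13/61) = +1 by Zolotarev.

+1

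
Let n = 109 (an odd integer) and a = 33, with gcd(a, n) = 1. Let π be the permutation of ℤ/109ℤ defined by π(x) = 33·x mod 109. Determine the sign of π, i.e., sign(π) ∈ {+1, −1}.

-1

Start at x=76: 76 → 1 → 33 → 108 → 76 (one orbit).
Cycle lengths of π_33 on ℤ/109ℤ: [4, 4, 4, 4, 4, 4, 4, 4, 4, 4, 4, 4, 4, 4, 4, 4, 4, 4, 4, 4, 4, 4, 4, 4, 4, 4, 4, 1]; 28 cycles in total.
28 cycles on 109: each ℓ→(−1)^(ℓ−1), product (−1)^81 = -1.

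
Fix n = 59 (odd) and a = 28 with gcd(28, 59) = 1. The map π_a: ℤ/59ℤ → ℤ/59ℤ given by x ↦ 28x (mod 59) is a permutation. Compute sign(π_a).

+1

Trace 27: π^k(27) = [27, 48, 46, 49, 15, 7, 19] for k=0..6.
Decompose π into cycles: lengths [29, 29, 1] (3 cycles, including the fixed point 0).
sign(π) = (−1)^{n − #cycles} = (−1)^{59−3} = (−1)^56 = +1.
(28|59)_J = +1 (Zolotarev's lemma cross-check).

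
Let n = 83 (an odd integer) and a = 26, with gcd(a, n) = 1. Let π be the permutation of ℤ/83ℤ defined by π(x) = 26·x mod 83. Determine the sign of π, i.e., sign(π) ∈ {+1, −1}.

Orbit of 81 under x↦26x: [81, 31, 59, 40, 44, 65, 30]… (length divides ord_83(26)).
Cycle lengths of π_26 on ℤ/83ℤ: [41, 41, 1]; 3 cycles in total.
sign(π) = (−1)^{n − #cycles} = (−1)^{83−3} = (−1)^80 = +1.
Zolotarev: (26|83) = +1, matching the cycle-count sign.

+1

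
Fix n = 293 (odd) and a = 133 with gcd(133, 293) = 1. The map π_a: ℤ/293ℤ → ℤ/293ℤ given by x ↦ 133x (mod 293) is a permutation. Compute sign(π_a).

Start at x=91: 91 → 90 → 250 → 141 → 1 → 133 → 109 → … (one orbit).
The orbit structure of x ↦ 133x mod 293: 5 orbits of sizes [73, 73, 73, 73, 1].
293 − 5 = 288 transpositions; sign(π) = (−1)^288 = +1.
The Jacobi symbol (133|293) = +1 (Zolotarev) agrees.

+1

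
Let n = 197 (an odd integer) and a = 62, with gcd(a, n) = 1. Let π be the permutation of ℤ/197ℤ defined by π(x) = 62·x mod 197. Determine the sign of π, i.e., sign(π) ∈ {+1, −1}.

Trace 4: π^k(4) = [4, 51, 10, 29, 25, 171, 161] for k=0..6.
3 cycles of lengths [98, 98, 1].
n − c = 197 − 3 = 194; sign = (−1)^194 = +1.

+1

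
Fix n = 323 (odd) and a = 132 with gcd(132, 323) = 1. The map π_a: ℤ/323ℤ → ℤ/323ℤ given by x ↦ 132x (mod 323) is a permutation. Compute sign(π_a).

-1

Orbit of 1 under x↦132x: [1, 132, 305, 208]… (length divides ord_323(132)).
The orbit structure of x ↦ 132x mod 323: 86 orbits of sizes [4, 4, 4, 4, 4, 4, 4, 4, 4, 4, 4, 4, 4, 4, 4, 4, 4, 4, 4, 4, 4, 4, 4, 4, 4, 4, 4, 4, 4, 4, 4, 4, 4, 4, 4, 4, 4, 4, 4, 4, 4, 4, 4, 4, 4, 4, 4, 4, 4, 4, 4, 4, 4, 4, 4, 4, 4, 4, 4, 4, 4, 4, 4, 4, 4, 4, 4, 4, 4, 4, 4, 4, 4, 4, 4, 4, 2, 2, 2, 2, 2, 2, 2, 2, 2, 1].
323 − 86 = 237 transpositions; sign(π) = (−1)^237 = -1.
Check: (132/323) = -1 by Zolotarev.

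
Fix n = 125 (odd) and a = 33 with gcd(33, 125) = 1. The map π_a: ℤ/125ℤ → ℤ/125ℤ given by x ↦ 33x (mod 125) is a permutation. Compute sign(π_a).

-1

Start at x=28: 28 → 49 → 117 → 111 → 38 → 4 → 7 → … (one orbit).
4 cycles of lengths [100, 20, 4, 1].
sign(π) = (−1)^{n − #cycles} = (−1)^{125−4} = (−1)^121 = -1.
Via Zolotarev, sign(π_{33}) = (33|125) = -1.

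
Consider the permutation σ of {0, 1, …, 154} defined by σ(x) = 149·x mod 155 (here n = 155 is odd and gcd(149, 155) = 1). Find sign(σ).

+1

Start at x=36: 36 → 94 → 56 → 129 → 1 → 149 → 36 (one orbit).
Cycle lengths of π_149 on ℤ/155ℤ: [6, 6, 6, 6, 6, 6, 6, 6, 6, 6, 6, 6, 6, 6, 6, 6, 6, 6, 6, 6, 3, 3, 3, 3, 3, 3, 3, 3, 3, 3, 2, 2, 1]; 33 cycles in total.
33 cycles on 155: each ℓ→(−1)^(ℓ−1), product (−1)^122 = +1.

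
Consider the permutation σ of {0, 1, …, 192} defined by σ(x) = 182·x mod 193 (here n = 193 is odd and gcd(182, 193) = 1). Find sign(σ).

-1

Trace 180: π^k(180) = [180, 143, 164, 126, 158, 192, 11] for k=0..6.
Decompose π into cycles: lengths [64, 64, 64, 1] (4 cycles, including the fixed point 0).
4 cycles on 193: each ℓ→(−1)^(ℓ−1), product (−1)^189 = -1.
The Jacobi symbol (182|193) = -1 (Zolotarev) agrees.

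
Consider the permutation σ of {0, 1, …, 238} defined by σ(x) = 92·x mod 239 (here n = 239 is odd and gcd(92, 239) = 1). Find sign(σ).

Trace 185: π^k(185) = [185, 51, 151, 30, 131, 102, 63] for k=0..6.
π_92 has 2 disjoint cycles with lengths [238, 1] on {0,…,238}.
With 2 cycles on 239 points, sign = (−1)^{239−2} = -1.

-1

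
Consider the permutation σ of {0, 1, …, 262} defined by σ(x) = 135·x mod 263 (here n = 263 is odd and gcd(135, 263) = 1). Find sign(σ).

Orbit of 201 under x↦135x: [201, 46, 161, 169, 197, 32, 112]… (length divides ord_263(135)).
2 cycles of lengths [262, 1].
Σ(ℓ_i−1) = 263−2 = 261; sign = (−1)^261 = -1.
Zolotarev: (135|263) = -1, matching the cycle-count sign.

-1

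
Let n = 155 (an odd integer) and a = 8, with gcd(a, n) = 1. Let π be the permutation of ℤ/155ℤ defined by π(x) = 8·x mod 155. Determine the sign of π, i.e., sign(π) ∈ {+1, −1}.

Start at x=33: 33 → 109 → 97 → 1 → 8 → 64 → 47 → … (one orbit).
14 cycles of lengths [20, 20, 20, 20, 20, 20, 5, 5, 5, 5, 5, 5, 4, 1].
Σ(ℓ_i−1) = 155−14 = 141; sign = (−1)^141 = -1.
Zolotarev: (8|155) = -1, matching the cycle-count sign.

-1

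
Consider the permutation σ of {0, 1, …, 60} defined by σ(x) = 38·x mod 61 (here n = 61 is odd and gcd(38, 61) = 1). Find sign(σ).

Start at x=23: 23 → 20 → 28 → 27 → 50 → 9 → 37 → … (one orbit).
Cycle lengths of π_38 on ℤ/61ℤ: [20, 20, 20, 1]; 4 cycles in total.
4 cycles on 61: each ℓ→(−1)^(ℓ−1), product (−1)^57 = -1.
Check: (38/61) = -1 by Zolotarev.

-1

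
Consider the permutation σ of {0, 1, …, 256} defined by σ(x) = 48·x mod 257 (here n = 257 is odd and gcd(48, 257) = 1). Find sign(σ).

-1

Orbit of 80 under x↦48x: [80, 242, 51, 135, 55, 70, 19]… (length divides ord_257(48)).
The orbit structure of x ↦ 48x mod 257: 2 orbits of sizes [256, 1].
257 − 2 = 255 transpositions; sign(π) = (−1)^255 = -1.
Check: (48/257) = -1 by Zolotarev.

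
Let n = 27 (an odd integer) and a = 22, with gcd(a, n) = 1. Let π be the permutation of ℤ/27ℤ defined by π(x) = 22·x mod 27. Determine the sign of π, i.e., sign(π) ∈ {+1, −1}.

+1

Start at x=7: 7 → 19 → 13 → 16 → 1 → 22 → 25 → … (one orbit).
Cycle type of π: 9×2 + 3×2 + 1×3; total 7 cycles.
With 7 cycles on 27 points, sign = (−1)^{27−7} = +1.
Via Zolotarev, sign(π_{22}) = (22|27) = +1.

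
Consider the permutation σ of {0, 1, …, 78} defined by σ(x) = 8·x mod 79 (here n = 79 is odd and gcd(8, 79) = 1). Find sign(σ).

+1

Orbit of 21 under x↦8x: [21, 10, 1, 8, 64, 38, 67]… (length divides ord_79(8)).
The orbit structure of x ↦ 8x mod 79: 7 orbits of sizes [13, 13, 13, 13, 13, 13, 1].
n − c = 79 − 7 = 72; sign = (−1)^72 = +1.
Check: (8/79) = +1 by Zolotarev.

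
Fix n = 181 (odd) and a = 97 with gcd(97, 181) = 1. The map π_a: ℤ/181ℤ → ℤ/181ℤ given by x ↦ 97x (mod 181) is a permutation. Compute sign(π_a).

-1

Start at x=129: 129 → 24 → 156 → 109 → 75 → 35 → 137 → … (one orbit).
The orbit structure of x ↦ 97x mod 181: 2 orbits of sizes [180, 1].
2 cycles on 181: each ℓ→(−1)^(ℓ−1), product (−1)^179 = -1.
The Jacobi symbol (97|181) = -1 (Zolotarev) agrees.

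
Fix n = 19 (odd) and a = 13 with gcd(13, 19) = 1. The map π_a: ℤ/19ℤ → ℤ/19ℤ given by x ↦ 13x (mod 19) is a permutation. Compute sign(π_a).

-1

Trace 8: π^k(8) = [8, 9, 3, 1, 13, 17, 12] for k=0..6.
π_13 has 2 disjoint cycles with lengths [18, 1] on {0,…,18}.
With 2 cycles on 19 points, sign = (−1)^{19−2} = -1.
Check: (13/19) = -1 by Zolotarev.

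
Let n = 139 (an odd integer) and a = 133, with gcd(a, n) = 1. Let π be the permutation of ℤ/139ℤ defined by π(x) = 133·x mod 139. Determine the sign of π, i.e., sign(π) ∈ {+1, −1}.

Orbit of 94 under x↦133x: [94, 131, 48, 129, 60, 57, 75]… (length divides ord_139(133)).
Cycle type of π: 46×3 + 1; total 4 cycles.
With 4 cycles on 139 points, sign = (−1)^{139−4} = -1.

-1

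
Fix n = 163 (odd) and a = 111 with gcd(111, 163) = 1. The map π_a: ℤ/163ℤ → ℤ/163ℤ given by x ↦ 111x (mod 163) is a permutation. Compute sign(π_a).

+1

Orbit of 64 under x↦111x: [64, 95, 113, 155, 90, 47, 1]… (length divides ord_163(111)).
The orbit structure of x ↦ 111x mod 163: 3 orbits of sizes [81, 81, 1].
163 − 3 = 160 transpositions; sign(π) = (−1)^160 = +1.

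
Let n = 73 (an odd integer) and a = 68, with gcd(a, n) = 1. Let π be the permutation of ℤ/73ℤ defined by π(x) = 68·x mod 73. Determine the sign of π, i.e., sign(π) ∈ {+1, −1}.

-1

Orbit of 2 under x↦68x: [2, 63, 50, 42, 9, 28, 6]… (length divides ord_73(68)).
Cycle lengths of π_68 on ℤ/73ℤ: [72, 1]; 2 cycles in total.
n − c = 73 − 2 = 71; sign = (−1)^71 = -1.
Via Zolotarev, sign(π_{68}) = (68|73) = -1.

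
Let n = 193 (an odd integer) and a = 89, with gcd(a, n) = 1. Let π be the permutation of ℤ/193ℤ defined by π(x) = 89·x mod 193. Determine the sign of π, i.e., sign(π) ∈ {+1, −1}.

-1

Trace 160: π^k(160) = [160, 151, 122, 50, 11, 14, 88] for k=0..6.
Cycle lengths of π_89 on ℤ/193ℤ: [64, 64, 64, 1]; 4 cycles in total.
Σ(ℓ_i−1) = 193−4 = 189; sign = (−1)^189 = -1.
Check: (89/193) = -1 by Zolotarev.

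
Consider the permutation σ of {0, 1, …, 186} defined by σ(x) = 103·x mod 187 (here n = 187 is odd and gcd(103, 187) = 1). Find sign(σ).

+1

Orbit of 1 under x↦103x: [1, 103, 137, 86, 69]… (length divides ord_187(103)).
Decompose π into cycles: lengths [5, 5, 5, 5, 5, 5, 5, 5, 5, 5, 5, 5, 5, 5, 5, 5, 5, 5, 5, 5, 5, 5, 5, 5, 5, 5, 5, 5, 5, 5, 5, 5, 5, 5, 1, 1, 1, 1, 1, 1, 1, 1, 1, 1, 1, 1, 1, 1, 1, 1, 1] (51 cycles, including the fixed point 0).
With 51 cycles on 187 points, sign = (−1)^{187−51} = +1.
Check: (103/187) = +1 by Zolotarev.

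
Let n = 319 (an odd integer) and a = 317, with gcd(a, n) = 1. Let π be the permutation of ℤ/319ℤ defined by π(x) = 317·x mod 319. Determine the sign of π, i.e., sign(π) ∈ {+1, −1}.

-1

Trace 212: π^k(212) = [212, 214, 210, 218, 202, 234, 170] for k=0..6.
6 cycles of lengths [140, 140, 28, 5, 5, 1].
6 cycles on 319: each ℓ→(−1)^(ℓ−1), product (−1)^313 = -1.
Zolotarev: (317|319) = -1, matching the cycle-count sign.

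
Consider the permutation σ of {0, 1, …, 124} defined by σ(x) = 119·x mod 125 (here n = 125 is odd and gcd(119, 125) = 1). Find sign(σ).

Orbit of 81 under x↦119x: [81, 14, 41, 4, 101, 19, 11]… (length divides ord_125(119)).
Cycle type of π: 50×2 + 10×2 + 2×2 + 1; total 7 cycles.
sign(π) = (−1)^{n − #cycles} = (−1)^{125−7} = (−1)^118 = +1.
Check: (119/125) = +1 by Zolotarev.

+1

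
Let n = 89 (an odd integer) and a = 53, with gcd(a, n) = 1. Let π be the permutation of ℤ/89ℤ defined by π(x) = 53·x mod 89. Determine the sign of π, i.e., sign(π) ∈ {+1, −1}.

Orbit of 47 under x↦53x: [47, 88, 36, 39, 20, 81, 21]… (length divides ord_89(53)).
π_53 has 3 disjoint cycles with lengths [44, 44, 1] on {0,…,88}.
n − c = 89 − 3 = 86; sign = (−1)^86 = +1.

+1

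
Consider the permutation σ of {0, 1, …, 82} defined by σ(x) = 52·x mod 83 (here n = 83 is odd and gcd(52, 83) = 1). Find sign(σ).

-1

Trace 54: π^k(54) = [54, 69, 19, 75, 82, 31, 35] for k=0..6.
The orbit structure of x ↦ 52x mod 83: 2 orbits of sizes [82, 1].
83 − 2 = 81 transpositions; sign(π) = (−1)^81 = -1.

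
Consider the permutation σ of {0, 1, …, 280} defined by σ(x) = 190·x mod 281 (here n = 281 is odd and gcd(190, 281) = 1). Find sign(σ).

Trace 90: π^k(90) = [90, 240, 78, 208, 180, 199, 156] for k=0..6.
Cycle lengths of π_190 on ℤ/281ℤ: [280, 1]; 2 cycles in total.
With 2 cycles on 281 points, sign = (−1)^{281−2} = -1.
Via Zolotarev, sign(π_{190}) = (190|281) = -1.

-1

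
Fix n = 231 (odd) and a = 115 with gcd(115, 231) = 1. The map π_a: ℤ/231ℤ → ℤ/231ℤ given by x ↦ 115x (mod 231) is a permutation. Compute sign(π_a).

-1

Orbit of 163 under x↦115x: [163, 34, 214, 124, 169, 31, 100]… (length divides ord_231(115)).
Cycle lengths of π_115 on ℤ/231ℤ: [30, 30, 30, 30, 30, 30, 6, 6, 6, 5, 5, 5, 5, 5, 5, 1, 1, 1]; 18 cycles in total.
With 18 cycles on 231 points, sign = (−1)^{231−18} = -1.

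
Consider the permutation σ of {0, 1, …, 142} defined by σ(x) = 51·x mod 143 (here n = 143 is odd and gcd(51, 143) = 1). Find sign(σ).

Orbit of 142 under x↦51x: [142, 92, 116, 53, 129, 1, 51]… (length divides ord_143(51)).
The orbit structure of x ↦ 51x mod 143: 20 orbits of sizes [10, 10, 10, 10, 10, 10, 10, 10, 10, 10, 10, 10, 10, 2, 2, 2, 2, 2, 2, 1].
n − c = 143 − 20 = 123; sign = (−1)^123 = -1.

-1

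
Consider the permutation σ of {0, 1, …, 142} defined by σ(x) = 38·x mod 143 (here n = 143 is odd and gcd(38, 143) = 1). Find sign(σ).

Start at x=27: 27 → 25 → 92 → 64 → 1 → 38 → 14 → … (one orbit).
Decompose π into cycles: lengths [10, 10, 10, 10, 10, 10, 10, 10, 10, 10, 10, 10, 5, 5, 2, 2, 2, 2, 2, 2, 1] (21 cycles, including the fixed point 0).
Σ(ℓ_i−1) = 143−21 = 122; sign = (−1)^122 = +1.

+1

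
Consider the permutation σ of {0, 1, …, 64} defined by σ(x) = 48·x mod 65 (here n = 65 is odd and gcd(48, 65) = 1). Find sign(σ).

Orbit of 16 under x↦48x: [16, 53, 9, 42, 1, 48, 29]… (length divides ord_65(48)).
π_48 has 10 disjoint cycles with lengths [12, 12, 12, 12, 4, 3, 3, 3, 3, 1] on {0,…,64}.
10 cycles on 65: each ℓ→(−1)^(ℓ−1), product (−1)^55 = -1.

-1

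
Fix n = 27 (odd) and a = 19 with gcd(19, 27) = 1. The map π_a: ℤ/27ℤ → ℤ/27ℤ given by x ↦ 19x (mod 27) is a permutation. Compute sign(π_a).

+1

Orbit of 1 under x↦19x: [1, 19, 10]… (length divides ord_27(19)).
Cycle type of π: 3×6 + 1×9; total 15 cycles.
With 15 cycles on 27 points, sign = (−1)^{27−15} = +1.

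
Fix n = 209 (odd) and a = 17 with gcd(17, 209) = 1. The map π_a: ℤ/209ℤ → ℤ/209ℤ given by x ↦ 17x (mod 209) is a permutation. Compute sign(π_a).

-1

Start at x=169: 169 → 156 → 144 → 149 → 25 → 7 → 119 → … (one orbit).
The orbit structure of x ↦ 17x mod 209: 6 orbits of sizes [90, 90, 10, 9, 9, 1].
209 − 6 = 203 transpositions; sign(π) = (−1)^203 = -1.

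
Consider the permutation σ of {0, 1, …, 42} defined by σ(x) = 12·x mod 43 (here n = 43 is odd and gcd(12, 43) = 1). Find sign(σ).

Orbit of 36 under x↦12x: [36, 2, 24, 30, 16, 20, 25]… (length divides ord_43(12)).
The orbit structure of x ↦ 12x mod 43: 2 orbits of sizes [42, 1].
n − c = 43 − 2 = 41; sign = (−1)^41 = -1.
The Jacobi symbol (12|43) = -1 (Zolotarev) agrees.

-1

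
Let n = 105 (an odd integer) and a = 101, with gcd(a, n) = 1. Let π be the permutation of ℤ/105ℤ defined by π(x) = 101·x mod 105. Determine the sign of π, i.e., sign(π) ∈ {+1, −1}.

+1

Orbit of 41 under x↦101x: [41, 46, 26, 1, 101, 16]… (length divides ord_105(101)).
The orbit structure of x ↦ 101x mod 105: 25 orbits of sizes [6, 6, 6, 6, 6, 6, 6, 6, 6, 6, 6, 6, 6, 6, 6, 2, 2, 2, 2, 2, 1, 1, 1, 1, 1].
n − c = 105 − 25 = 80; sign = (−1)^80 = +1.
(101|105)_J = +1 (Zolotarev's lemma cross-check).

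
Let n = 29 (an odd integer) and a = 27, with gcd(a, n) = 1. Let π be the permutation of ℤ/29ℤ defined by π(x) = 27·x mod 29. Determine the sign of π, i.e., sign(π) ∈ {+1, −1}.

Orbit of 19 under x↦27x: [19, 20, 18, 22, 14, 1, 27]… (length divides ord_29(27)).
Decompose π into cycles: lengths [28, 1] (2 cycles, including the fixed point 0).
n − c = 29 − 2 = 27; sign = (−1)^27 = -1.
(27|29)_J = -1 (Zolotarev's lemma cross-check).

-1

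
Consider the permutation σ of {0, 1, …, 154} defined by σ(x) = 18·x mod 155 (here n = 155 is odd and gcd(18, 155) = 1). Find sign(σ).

-1

Start at x=63: 63 → 49 → 107 → 66 → 103 → 149 → 47 → … (one orbit).
π_18 has 6 disjoint cycles with lengths [60, 60, 15, 15, 4, 1] on {0,…,154}.
n − c = 155 − 6 = 149; sign = (−1)^149 = -1.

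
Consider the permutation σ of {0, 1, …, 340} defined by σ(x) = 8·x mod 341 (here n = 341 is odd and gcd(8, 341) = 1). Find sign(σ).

Start at x=32: 32 → 256 → 2 → 16 → 128 → 1 → 8 → … (one orbit).
Cycle type of π: 10×31 + 5×6 + 1; total 38 cycles.
Σ(ℓ_i−1) = 341−38 = 303; sign = (−1)^303 = -1.

-1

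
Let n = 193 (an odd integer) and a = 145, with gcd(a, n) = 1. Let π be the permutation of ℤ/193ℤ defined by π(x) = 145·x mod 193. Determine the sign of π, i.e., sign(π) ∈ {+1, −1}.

Start at x=181: 181 → 190 → 144 → 36 → 9 → 147 → 85 → … (one orbit).
Decompose π into cycles: lengths [48, 48, 48, 48, 1] (5 cycles, including the fixed point 0).
n − c = 193 − 5 = 188; sign = (−1)^188 = +1.
The Jacobi symbol (145|193) = +1 (Zolotarev) agrees.

+1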